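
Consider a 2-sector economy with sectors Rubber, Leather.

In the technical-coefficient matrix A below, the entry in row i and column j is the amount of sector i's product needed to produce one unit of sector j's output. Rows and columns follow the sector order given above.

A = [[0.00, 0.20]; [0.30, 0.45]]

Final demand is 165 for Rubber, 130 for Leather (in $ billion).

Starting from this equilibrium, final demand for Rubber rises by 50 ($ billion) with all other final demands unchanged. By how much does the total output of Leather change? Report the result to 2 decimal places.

Δx_2 = 30.61

I − A =
  [   1.00    -0.20]
  [  -0.30     0.55]
det(I−A) = (1.00)(0.55) − (-0.20)(-0.30) = 0.4900
adj(I−A) = [[0.55, 0.20], [0.30, 1.00]]
(I − A)⁻¹ = adj(I−A) / det(I−A) ≈
  [   1.1224     0.4082]
  [   0.6122     2.0408]
Δx = (I − A)⁻¹ Δd with Δd having +50 in the Rubber component and 0 elsewhere.
So Δx_2 = L_21 · (+50), where L_21 = adj(I−A)_21 / det(I−A) = 0.30 / 0.4900.
Δx_2 = 0.30 × (+50) / 0.4900 = 15.00 / 0.4900 ≈ 30.61.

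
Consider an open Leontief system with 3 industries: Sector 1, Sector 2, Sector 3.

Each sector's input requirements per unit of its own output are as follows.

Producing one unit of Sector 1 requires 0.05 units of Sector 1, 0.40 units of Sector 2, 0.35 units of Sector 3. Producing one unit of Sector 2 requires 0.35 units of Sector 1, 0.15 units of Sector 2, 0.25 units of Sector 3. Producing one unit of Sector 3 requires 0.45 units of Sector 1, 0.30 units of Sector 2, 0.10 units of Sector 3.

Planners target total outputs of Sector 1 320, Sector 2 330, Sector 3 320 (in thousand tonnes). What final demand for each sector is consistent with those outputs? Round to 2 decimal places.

d_1 = 44.50, d_2 = 56.50, d_3 = 93.50

I − A =
  [   0.95    -0.35    -0.45]
  [  -0.40     0.85    -0.30]
  [  -0.35    -0.25     0.90]
d = (I − A) x:
  d_1 = (+0.95)·320 + (-0.35)·330 + (-0.45)·320 = 44.50
  d_2 = (-0.40)·320 + (+0.85)·330 + (-0.30)·320 = 56.50
  d_3 = (-0.35)·320 + (-0.25)·330 + (+0.90)·320 = 93.50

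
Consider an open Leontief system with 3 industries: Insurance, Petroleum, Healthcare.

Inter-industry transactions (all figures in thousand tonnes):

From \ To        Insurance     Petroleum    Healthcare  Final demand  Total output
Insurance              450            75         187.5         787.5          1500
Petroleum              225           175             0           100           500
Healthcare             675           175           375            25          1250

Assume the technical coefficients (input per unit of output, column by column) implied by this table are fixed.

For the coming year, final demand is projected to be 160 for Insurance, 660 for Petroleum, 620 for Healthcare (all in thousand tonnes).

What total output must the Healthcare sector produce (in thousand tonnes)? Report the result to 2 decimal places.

x_H = 2109.96

Technical coefficients a_ij = z_ij / X_j:
  a_II = 450/1500 = 0.30, a_PI = 225/1500 = 0.15, a_HI = 675/1500 = 0.45
  a_IP = 75/500 = 0.15, a_PP = 175/500 = 0.35, a_HP = 175/500 = 0.35
  a_IH = 187.5/1250 = 0.15, a_PH = 0/1250 = 0.00, a_HH = 375/1250 = 0.30
I − A =
  [   0.70    -0.15    -0.15]
  [  -0.15     0.65     0.00]
  [  -0.45    -0.35     0.70]
Cofactors of I−A, C_ij = (−1)^(i+j)·(minor ij) (rows/columns in the sector order above):
  C_11 = (0.65)(0.70) − (0.00)(-0.35) = 0.4550
  C_12 = −[(-0.15)(0.70) − (0.00)(-0.45)] = 0.1050
  C_13 = (-0.15)(-0.35) − (0.65)(-0.45) = 0.3450
  C_21 = −[(-0.15)(0.70) − (-0.15)(-0.35)] = 0.1575
  C_22 = (0.70)(0.70) − (-0.15)(-0.45) = 0.4225
  C_23 = −[(0.70)(-0.35) − (-0.15)(-0.45)] = 0.3125
  C_31 = (-0.15)(0.00) − (-0.15)(0.65) = 0.0975
  C_32 = −[(0.70)(0.00) − (-0.15)(-0.15)] = 0.0225
  C_33 = (0.70)(0.65) − (-0.15)(-0.15) = 0.4325
det(I−A) = Σ_j (I−A)_1j·C_1j = (0.70)(0.4550) + (-0.15)(0.1050) + (-0.15)(0.3450) = 0.2510
adj(I−A) = Cᵀ =
  [ 0.4550   0.1575   0.0975]
  [ 0.1050   0.4225   0.0225]
  [ 0.3450   0.3125   0.4325]
(I − A)⁻¹ = adj(I−A) / det(I−A) ≈
  [   1.8127     0.6275     0.3884]
  [   0.4183     1.6833     0.0896]
  [   1.3745     1.2450     1.7231]
x = (I − A)⁻¹ d = adj(I−A)·d / det(I−A), with det(I−A) = 0.2510:
  x_I = (0.4550·160 + 0.1575·660 + 0.0975·620) / 0.2510 = 237.20 / 0.2510 ≈ 945.02
  x_P = (0.1050·160 + 0.4225·660 + 0.0225·620) / 0.2510 = 309.60 / 0.2510 ≈ 1233.47
  x_H = (0.3450·160 + 0.3125·660 + 0.4325·620) / 0.2510 = 529.60 / 0.2510 ≈ 2109.96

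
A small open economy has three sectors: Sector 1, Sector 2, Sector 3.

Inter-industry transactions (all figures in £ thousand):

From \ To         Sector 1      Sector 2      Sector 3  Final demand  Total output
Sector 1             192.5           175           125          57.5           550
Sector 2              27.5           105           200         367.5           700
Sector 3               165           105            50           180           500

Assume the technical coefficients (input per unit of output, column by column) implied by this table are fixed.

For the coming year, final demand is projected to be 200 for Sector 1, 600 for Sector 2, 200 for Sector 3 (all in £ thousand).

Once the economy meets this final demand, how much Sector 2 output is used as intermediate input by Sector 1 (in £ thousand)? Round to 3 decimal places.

Technical coefficients a_ij = z_ij / X_j:
  a_11 = 192.5/550 = 0.35, a_21 = 27.5/550 = 0.05, a_31 = 165/550 = 0.30
  a_12 = 175/700 = 0.25, a_22 = 105/700 = 0.15, a_32 = 105/700 = 0.15
  a_13 = 125/500 = 0.25, a_23 = 200/500 = 0.40, a_33 = 50/500 = 0.10
I − A =
  [   0.65    -0.25    -0.25]
  [  -0.05     0.85    -0.40]
  [  -0.30    -0.15     0.90]
Cofactors of I−A, C_ij = (−1)^(i+j)·(minor ij) (rows/columns in the sector order above):
  C_11 = (0.85)(0.90) − (-0.40)(-0.15) = 0.7050
  C_12 = −[(-0.05)(0.90) − (-0.40)(-0.30)] = 0.1650
  C_13 = (-0.05)(-0.15) − (0.85)(-0.30) = 0.2625
  C_21 = −[(-0.25)(0.90) − (-0.25)(-0.15)] = 0.2625
  C_22 = (0.65)(0.90) − (-0.25)(-0.30) = 0.5100
  C_23 = −[(0.65)(-0.15) − (-0.25)(-0.30)] = 0.1725
  C_31 = (-0.25)(-0.40) − (-0.25)(0.85) = 0.3125
  C_32 = −[(0.65)(-0.40) − (-0.25)(-0.05)] = 0.2725
  C_33 = (0.65)(0.85) − (-0.25)(-0.05) = 0.5400
det(I−A) = Σ_j (I−A)_1j·C_1j = (0.65)(0.7050) + (-0.25)(0.1650) + (-0.25)(0.2625) = 0.351375
adj(I−A) = Cᵀ =
  [ 0.7050   0.2625   0.3125]
  [ 0.1650   0.5100   0.2725]
  [ 0.2625   0.1725   0.5400]
(I − A)⁻¹ = adj(I−A) / det(I−A) ≈
  [   2.0064     0.7471     0.8894]
  [   0.4696     1.4514     0.7755]
  [   0.7471     0.4909     1.5368]
First solve x = (I − A)⁻¹ d = adj(I−A)·d / det(I−A); in particular x_1 = (0.7050·200 + 0.2625·600 + 0.3125·200) / 0.351375 = 361.00 / 0.351375 ≈ 1027.39239.
Intermediate flow from 2 to 1: z_21 = a_21 · x_1 = 0.05 × 361.00 / 0.351375 = 18.05 / 0.351375 ≈ 51.370.

z_21 = 51.370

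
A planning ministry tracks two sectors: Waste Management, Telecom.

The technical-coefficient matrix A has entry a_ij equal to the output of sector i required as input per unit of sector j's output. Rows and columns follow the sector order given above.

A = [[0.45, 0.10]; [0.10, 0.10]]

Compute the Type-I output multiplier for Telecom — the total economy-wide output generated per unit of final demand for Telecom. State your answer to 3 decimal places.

I − A =
  [   0.55    -0.10]
  [  -0.10     0.90]
det(I−A) = (0.55)(0.90) − (-0.10)(-0.10) = 0.4850
adj(I−A) = [[0.90, 0.10], [0.10, 0.55]]
(I − A)⁻¹ = adj(I−A) / det(I−A) ≈
  [   1.8557     0.2062]
  [   0.2062     1.1340]
The output multiplier for sector j is the column-j sum of the Leontief inverse (I − A)⁻¹ = adj(I−A) / det(I−A).
Column 2 of adj(I−A): (0.10, 0.55); det(I−A) = 0.4850.
m_2 = (0.10 + 0.55) / 0.4850 = 0.65 / 0.4850 ≈ 1.340.

m_2 = 1.340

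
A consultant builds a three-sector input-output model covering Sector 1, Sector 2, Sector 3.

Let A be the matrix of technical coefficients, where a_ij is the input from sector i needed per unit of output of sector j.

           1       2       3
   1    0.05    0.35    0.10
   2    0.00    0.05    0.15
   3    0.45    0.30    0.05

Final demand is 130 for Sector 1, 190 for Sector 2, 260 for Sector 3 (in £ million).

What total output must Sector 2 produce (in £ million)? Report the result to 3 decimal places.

x_2 = 278.984

I − A =
  [   0.95    -0.35    -0.10]
  [   0.00     0.95    -0.15]
  [  -0.45    -0.30     0.95]
Cofactors of I−A, C_ij = (−1)^(i+j)·(minor ij) (rows/columns in the sector order above):
  C_11 = (0.95)(0.95) − (-0.15)(-0.30) = 0.8575
  C_12 = −[(0.00)(0.95) − (-0.15)(-0.45)] = 0.0675
  C_13 = (0.00)(-0.30) − (0.95)(-0.45) = 0.4275
  C_21 = −[(-0.35)(0.95) − (-0.10)(-0.30)] = 0.3625
  C_22 = (0.95)(0.95) − (-0.10)(-0.45) = 0.8575
  C_23 = −[(0.95)(-0.30) − (-0.35)(-0.45)] = 0.4425
  C_31 = (-0.35)(-0.15) − (-0.10)(0.95) = 0.1475
  C_32 = −[(0.95)(-0.15) − (-0.10)(0.00)] = 0.1425
  C_33 = (0.95)(0.95) − (-0.35)(0.00) = 0.9025
det(I−A) = Σ_j (I−A)_1j·C_1j = (0.95)(0.8575) + (-0.35)(0.0675) + (-0.10)(0.4275) = 0.74825
adj(I−A) = Cᵀ =
  [ 0.8575   0.3625   0.1475]
  [ 0.0675   0.8575   0.1425]
  [ 0.4275   0.4425   0.9025]
(I − A)⁻¹ = adj(I−A) / det(I−A) ≈
  [   1.1460     0.4845     0.1971]
  [   0.0902     1.1460     0.1904]
  [   0.5713     0.5914     1.2061]
x = (I − A)⁻¹ d = adj(I−A)·d / det(I−A), with det(I−A) = 0.74825:
  x_1 = (0.8575·130 + 0.3625·190 + 0.1475·260) / 0.74825 = 218.70 / 0.74825 ≈ 292.282
  x_2 = (0.0675·130 + 0.8575·190 + 0.1425·260) / 0.74825 = 208.75 / 0.74825 ≈ 278.984
  x_3 = (0.4275·130 + 0.4425·190 + 0.9025·260) / 0.74825 = 374.30 / 0.74825 ≈ 500.234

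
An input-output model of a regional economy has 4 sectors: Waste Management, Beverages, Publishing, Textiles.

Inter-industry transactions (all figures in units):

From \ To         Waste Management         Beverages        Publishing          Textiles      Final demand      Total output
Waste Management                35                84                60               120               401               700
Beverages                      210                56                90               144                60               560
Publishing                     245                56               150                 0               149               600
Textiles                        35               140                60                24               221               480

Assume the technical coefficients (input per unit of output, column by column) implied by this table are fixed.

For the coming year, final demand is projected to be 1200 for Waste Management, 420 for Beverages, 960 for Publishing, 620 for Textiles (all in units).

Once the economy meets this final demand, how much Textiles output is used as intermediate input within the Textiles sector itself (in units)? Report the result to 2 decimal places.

z_44 = 82.20

Technical coefficients a_ij = z_ij / X_j:
  a_11 = 35/700 = 0.05, a_21 = 210/700 = 0.30, a_31 = 245/700 = 0.35, a_41 = 35/700 = 0.05
  a_12 = 84/560 = 0.15, a_22 = 56/560 = 0.10, a_32 = 56/560 = 0.10, a_42 = 140/560 = 0.25
  a_13 = 60/600 = 0.10, a_23 = 90/600 = 0.15, a_33 = 150/600 = 0.25, a_43 = 60/600 = 0.10
  a_14 = 120/480 = 0.25, a_24 = 144/480 = 0.30, a_34 = 0/480 = 0.00, a_44 = 24/480 = 0.05
I − A =
  [   0.95    -0.15    -0.10    -0.25]
  [  -0.30     0.90    -0.15    -0.30]
  [  -0.35    -0.10     0.75     0.00]
  [  -0.05    -0.25    -0.10     0.95]
Compute the cofactors C_ij = (−1)^(i+j)·(3×3 minor ij) of I−A; the adjugate is their transpose:
adj(I−A) = Cᵀ =
  [ 0.567750   0.165750   0.135750   0.201750]
  [ 0.285375   0.625500   0.199500   0.272625]
  [ 0.303000   0.160750   0.666000   0.130500]
  [ 0.136875   0.190250   0.129750   0.550875]
det(I−A) = Σ_j (I−A)_1j·C_1j = (0.95)(0.567750) + (-0.15)(0.285375) + (-0.10)(0.303000) + (-0.25)(0.136875) = 0.4320375
(I − A)⁻¹ = adj(I−A) / det(I−A) ≈
  [   1.3141     0.3836     0.3142     0.4670]
  [   0.6605     1.4478     0.4618     0.6310]
  [   0.7013     0.3721     1.5415     0.3021]
  [   0.3168     0.4404     0.3003     1.2751]
First solve x = (I − A)⁻¹ d = adj(I−A)·d / det(I−A); in particular x_4 = (0.136875·1200 + 0.190250·420 + 0.129750·960 + 0.550875·620) / 0.4320375 = 710.2575 / 0.4320375 ≈ 1643.9719.
Intermediate flow from 4 to 4: z_44 = a_44 · x_4 = 0.05 × 710.2575 / 0.4320375 = 35.512875 / 0.4320375 ≈ 82.20.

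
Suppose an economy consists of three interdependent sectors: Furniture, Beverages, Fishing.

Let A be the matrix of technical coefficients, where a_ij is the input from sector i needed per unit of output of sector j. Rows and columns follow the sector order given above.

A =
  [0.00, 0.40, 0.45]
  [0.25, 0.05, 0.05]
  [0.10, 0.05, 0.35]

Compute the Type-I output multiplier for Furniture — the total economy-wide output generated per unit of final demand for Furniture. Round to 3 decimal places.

m_1 = 1.781

I − A =
  [   1.00    -0.40    -0.45]
  [  -0.25     0.95    -0.05]
  [  -0.10    -0.05     0.65]
Cofactors of I−A, C_ij = (−1)^(i+j)·(minor ij) (rows/columns in the sector order above):
  C_11 = (0.95)(0.65) − (-0.05)(-0.05) = 0.6150
  C_12 = −[(-0.25)(0.65) − (-0.05)(-0.10)] = 0.1675
  C_13 = (-0.25)(-0.05) − (0.95)(-0.10) = 0.1075
  C_21 = −[(-0.40)(0.65) − (-0.45)(-0.05)] = 0.2825
  C_22 = (1.00)(0.65) − (-0.45)(-0.10) = 0.6050
  C_23 = −[(1.00)(-0.05) − (-0.40)(-0.10)] = 0.0900
  C_31 = (-0.40)(-0.05) − (-0.45)(0.95) = 0.4475
  C_32 = −[(1.00)(-0.05) − (-0.45)(-0.25)] = 0.1625
  C_33 = (1.00)(0.95) − (-0.40)(-0.25) = 0.8500
det(I−A) = Σ_j (I−A)_1j·C_1j = (1.00)(0.6150) + (-0.40)(0.1675) + (-0.45)(0.1075) = 0.499625
adj(I−A) = Cᵀ =
  [ 0.6150   0.2825   0.4475]
  [ 0.1675   0.6050   0.1625]
  [ 0.1075   0.0900   0.8500]
(I − A)⁻¹ = adj(I−A) / det(I−A) ≈
  [   1.2309     0.5654     0.8957]
  [   0.3353     1.2109     0.3252]
  [   0.2152     0.1801     1.7013]
The output multiplier for sector j is the column-j sum of the Leontief inverse (I − A)⁻¹ = adj(I−A) / det(I−A).
Column 1 of adj(I−A): (0.6150, 0.1675, 0.1075); det(I−A) = 0.499625.
m_1 = (0.6150 + 0.1675 + 0.1075) / 0.499625 = 0.89 / 0.499625 ≈ 1.781.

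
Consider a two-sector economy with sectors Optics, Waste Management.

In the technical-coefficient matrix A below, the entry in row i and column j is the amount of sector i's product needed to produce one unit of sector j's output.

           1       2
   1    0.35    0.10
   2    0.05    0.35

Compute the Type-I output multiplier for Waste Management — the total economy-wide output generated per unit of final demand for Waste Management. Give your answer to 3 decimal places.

I − A =
  [   0.65    -0.10]
  [  -0.05     0.65]
det(I−A) = (0.65)(0.65) − (-0.10)(-0.05) = 0.4175
adj(I−A) = [[0.65, 0.10], [0.05, 0.65]]
(I − A)⁻¹ = adj(I−A) / det(I−A) ≈
  [   1.5569     0.2395]
  [   0.1198     1.5569]
The output multiplier for sector j is the column-j sum of the Leontief inverse (I − A)⁻¹ = adj(I−A) / det(I−A).
Column 2 of adj(I−A): (0.10, 0.65); det(I−A) = 0.4175.
m_2 = (0.10 + 0.65) / 0.4175 = 0.75 / 0.4175 ≈ 1.796.

m_2 = 1.796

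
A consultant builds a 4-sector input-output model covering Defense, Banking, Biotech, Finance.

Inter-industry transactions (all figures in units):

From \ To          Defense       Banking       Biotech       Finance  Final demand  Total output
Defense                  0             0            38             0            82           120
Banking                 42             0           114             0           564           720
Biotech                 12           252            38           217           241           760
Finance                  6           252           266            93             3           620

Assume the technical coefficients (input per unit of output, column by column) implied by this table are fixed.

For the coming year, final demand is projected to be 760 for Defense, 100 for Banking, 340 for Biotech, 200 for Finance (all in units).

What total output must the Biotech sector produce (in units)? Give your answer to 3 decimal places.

Technical coefficients a_ij = z_ij / X_j:
  a_11 = 0/120 = 0.00, a_21 = 42/120 = 0.35, a_31 = 12/120 = 0.10, a_41 = 6/120 = 0.05
  a_12 = 0/720 = 0.00, a_22 = 0/720 = 0.00, a_32 = 252/720 = 0.35, a_42 = 252/720 = 0.35
  a_13 = 38/760 = 0.05, a_23 = 114/760 = 0.15, a_33 = 38/760 = 0.05, a_43 = 266/760 = 0.35
  a_14 = 0/620 = 0.00, a_24 = 0/620 = 0.00, a_34 = 217/620 = 0.35, a_44 = 93/620 = 0.15
I − A =
  [   1.00     0.00    -0.05     0.00]
  [  -0.35     1.00    -0.15     0.00]
  [  -0.10    -0.35     0.95    -0.35]
  [  -0.05    -0.35    -0.35     0.85]
Compute the cofactors C_ij = (−1)^(i+j)·(3×3 minor ij) of I−A; the adjugate is their transpose:
adj(I−A) = Cᵀ =
  [ 0.622000   0.021000   0.042500   0.017500]
  [ 0.255125   0.679875   0.142375   0.058625]
  [ 0.249500   0.420000   0.850000   0.350000]
  [ 0.244375   0.454125   0.411125   0.886375]
det(I−A) = Σ_j (I−A)_1j·C_1j = (1.00)(0.622000) + (0.00)(0.255125) + (-0.05)(0.249500) + (0.00)(0.244375) = 0.609525
(I − A)⁻¹ = adj(I−A) / det(I−A) ≈
  [   1.0205     0.0345     0.0697     0.0287]
  [   0.4186     1.1154     0.2336     0.0962]
  [   0.4093     0.6891     1.3945     0.5742]
  [   0.4009     0.7450     0.6745     1.4542]
x = (I − A)⁻¹ d = adj(I−A)·d / det(I−A), with det(I−A) = 0.609525:
  x_1 = (0.622000·760 + 0.021000·100 + 0.042500·340 + 0.017500·200) / 0.609525 = 492.77 / 0.609525 ≈ 808.449
  x_2 = (0.255125·760 + 0.679875·100 + 0.142375·340 + 0.058625·200) / 0.609525 = 322.015 / 0.609525 ≈ 528.305
  x_3 = (0.249500·760 + 0.420000·100 + 0.850000·340 + 0.350000·200) / 0.609525 = 590.62 / 0.609525 ≈ 968.984
  x_4 = (0.244375·760 + 0.454125·100 + 0.411125·340 + 0.886375·200) / 0.609525 = 548.195 / 0.609525 ≈ 899.381

x_3 = 968.984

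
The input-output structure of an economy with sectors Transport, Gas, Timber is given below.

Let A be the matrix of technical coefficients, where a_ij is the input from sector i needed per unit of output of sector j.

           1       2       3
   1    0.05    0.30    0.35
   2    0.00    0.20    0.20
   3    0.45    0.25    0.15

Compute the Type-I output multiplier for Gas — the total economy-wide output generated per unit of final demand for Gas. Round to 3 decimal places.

I − A =
  [   0.95    -0.30    -0.35]
  [   0.00     0.80    -0.20]
  [  -0.45    -0.25     0.85]
Cofactors of I−A, C_ij = (−1)^(i+j)·(minor ij) (rows/columns in the sector order above):
  C_11 = (0.80)(0.85) − (-0.20)(-0.25) = 0.6300
  C_12 = −[(0.00)(0.85) − (-0.20)(-0.45)] = 0.0900
  C_13 = (0.00)(-0.25) − (0.80)(-0.45) = 0.3600
  C_21 = −[(-0.30)(0.85) − (-0.35)(-0.25)] = 0.3425
  C_22 = (0.95)(0.85) − (-0.35)(-0.45) = 0.6500
  C_23 = −[(0.95)(-0.25) − (-0.30)(-0.45)] = 0.3725
  C_31 = (-0.30)(-0.20) − (-0.35)(0.80) = 0.3400
  C_32 = −[(0.95)(-0.20) − (-0.35)(0.00)] = 0.1900
  C_33 = (0.95)(0.80) − (-0.30)(0.00) = 0.7600
det(I−A) = Σ_j (I−A)_1j·C_1j = (0.95)(0.6300) + (-0.30)(0.0900) + (-0.35)(0.3600) = 0.4455
adj(I−A) = Cᵀ =
  [ 0.6300   0.3425   0.3400]
  [ 0.0900   0.6500   0.1900]
  [ 0.3600   0.3725   0.7600]
(I − A)⁻¹ = adj(I−A) / det(I−A) ≈
  [   1.4141     0.7688     0.7632]
  [   0.2020     1.4590     0.4265]
  [   0.8081     0.8361     1.7059]
The output multiplier for sector j is the column-j sum of the Leontief inverse (I − A)⁻¹ = adj(I−A) / det(I−A).
Column 2 of adj(I−A): (0.3425, 0.6500, 0.3725); det(I−A) = 0.4455.
m_2 = (0.3425 + 0.6500 + 0.3725) / 0.4455 = 1.365 / 0.4455 ≈ 3.064.

m_2 = 3.064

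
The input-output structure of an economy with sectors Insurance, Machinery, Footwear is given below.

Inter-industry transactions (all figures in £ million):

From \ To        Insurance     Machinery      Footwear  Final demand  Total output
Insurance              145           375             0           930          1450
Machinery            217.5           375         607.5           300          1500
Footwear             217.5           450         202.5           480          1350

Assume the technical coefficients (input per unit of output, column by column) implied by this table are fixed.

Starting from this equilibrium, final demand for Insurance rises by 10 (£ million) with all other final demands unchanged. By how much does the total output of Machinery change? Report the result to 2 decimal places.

Technical coefficients a_ij = z_ij / X_j:
  a_11 = 145/1450 = 0.10, a_21 = 217.5/1450 = 0.15, a_31 = 217.5/1450 = 0.15
  a_12 = 375/1500 = 0.25, a_22 = 375/1500 = 0.25, a_32 = 450/1500 = 0.30
  a_13 = 0/1350 = 0.00, a_23 = 607.5/1350 = 0.45, a_33 = 202.5/1350 = 0.15
I − A =
  [   0.90    -0.25     0.00]
  [  -0.15     0.75    -0.45]
  [  -0.15    -0.30     0.85]
Cofactors of I−A, C_ij = (−1)^(i+j)·(minor ij) (rows/columns in the sector order above):
  C_11 = (0.75)(0.85) − (-0.45)(-0.30) = 0.5025
  C_12 = −[(-0.15)(0.85) − (-0.45)(-0.15)] = 0.1950
  C_13 = (-0.15)(-0.30) − (0.75)(-0.15) = 0.1575
  C_21 = −[(-0.25)(0.85) − (0.00)(-0.30)] = 0.2125
  C_22 = (0.90)(0.85) − (0.00)(-0.15) = 0.7650
  C_23 = −[(0.90)(-0.30) − (-0.25)(-0.15)] = 0.3075
  C_31 = (-0.25)(-0.45) − (0.00)(0.75) = 0.1125
  C_32 = −[(0.90)(-0.45) − (0.00)(-0.15)] = 0.4050
  C_33 = (0.90)(0.75) − (-0.25)(-0.15) = 0.6375
det(I−A) = Σ_j (I−A)_1j·C_1j = (0.90)(0.5025) + (-0.25)(0.1950) + (0.00)(0.1575) = 0.4035
adj(I−A) = Cᵀ =
  [ 0.5025   0.2125   0.1125]
  [ 0.1950   0.7650   0.4050]
  [ 0.1575   0.3075   0.6375]
(I − A)⁻¹ = adj(I−A) / det(I−A) ≈
  [   1.2454     0.5266     0.2788]
  [   0.4833     1.8959     1.0037]
  [   0.3903     0.7621     1.5799]
Δx = (I − A)⁻¹ Δd with Δd having +10 in the Insurance component and 0 elsewhere.
So Δx_2 = L_21 · (+10), where L_21 = adj(I−A)_21 / det(I−A) = 0.1950 / 0.4035.
Δx_2 = 0.1950 × (+10) / 0.4035 = 1.95 / 0.4035 ≈ 4.83.

Δx_2 = 4.83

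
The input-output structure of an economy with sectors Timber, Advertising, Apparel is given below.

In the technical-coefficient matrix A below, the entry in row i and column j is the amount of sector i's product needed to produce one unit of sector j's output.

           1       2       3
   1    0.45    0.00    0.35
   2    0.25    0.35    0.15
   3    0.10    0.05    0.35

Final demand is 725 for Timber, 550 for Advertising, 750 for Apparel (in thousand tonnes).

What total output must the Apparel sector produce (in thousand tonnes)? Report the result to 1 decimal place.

x_3 = 1687.7

I − A =
  [   0.55     0.00    -0.35]
  [  -0.25     0.65    -0.15]
  [  -0.10    -0.05     0.65]
Cofactors of I−A, C_ij = (−1)^(i+j)·(minor ij) (rows/columns in the sector order above):
  C_11 = (0.65)(0.65) − (-0.15)(-0.05) = 0.4150
  C_12 = −[(-0.25)(0.65) − (-0.15)(-0.10)] = 0.1775
  C_13 = (-0.25)(-0.05) − (0.65)(-0.10) = 0.0775
  C_21 = −[(0.00)(0.65) − (-0.35)(-0.05)] = 0.0175
  C_22 = (0.55)(0.65) − (-0.35)(-0.10) = 0.3225
  C_23 = −[(0.55)(-0.05) − (0.00)(-0.10)] = 0.0275
  C_31 = (0.00)(-0.15) − (-0.35)(0.65) = 0.2275
  C_32 = −[(0.55)(-0.15) − (-0.35)(-0.25)] = 0.1700
  C_33 = (0.55)(0.65) − (0.00)(-0.25) = 0.3575
det(I−A) = Σ_j (I−A)_1j·C_1j = (0.55)(0.4150) + (0.00)(0.1775) + (-0.35)(0.0775) = 0.201125
adj(I−A) = Cᵀ =
  [ 0.4150   0.0175   0.2275]
  [ 0.1775   0.3225   0.1700]
  [ 0.0775   0.0275   0.3575]
(I − A)⁻¹ = adj(I−A) / det(I−A) ≈
  [   2.0634     0.0870     1.1311]
  [   0.8825     1.6035     0.8452]
  [   0.3853     0.1367     1.7775]
x = (I − A)⁻¹ d = adj(I−A)·d / det(I−A), with det(I−A) = 0.201125:
  x_1 = (0.4150·725 + 0.0175·550 + 0.2275·750) / 0.201125 = 481.125 / 0.201125 ≈ 2392.2
  x_2 = (0.1775·725 + 0.3225·550 + 0.1700·750) / 0.201125 = 433.5625 / 0.201125 ≈ 2155.7
  x_3 = (0.0775·725 + 0.0275·550 + 0.3575·750) / 0.201125 = 339.4375 / 0.201125 ≈ 1687.7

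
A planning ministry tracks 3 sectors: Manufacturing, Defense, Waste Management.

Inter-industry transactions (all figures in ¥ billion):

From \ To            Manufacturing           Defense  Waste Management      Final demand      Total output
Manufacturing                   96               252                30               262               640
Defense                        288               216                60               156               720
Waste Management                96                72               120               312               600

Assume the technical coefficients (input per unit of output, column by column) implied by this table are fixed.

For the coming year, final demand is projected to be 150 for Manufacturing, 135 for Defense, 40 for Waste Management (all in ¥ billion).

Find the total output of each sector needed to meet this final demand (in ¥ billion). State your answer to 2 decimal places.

Technical coefficients a_ij = z_ij / X_j:
  a_MM = 96/640 = 0.15, a_DM = 288/640 = 0.45, a_WM = 96/640 = 0.15
  a_MD = 252/720 = 0.35, a_DD = 216/720 = 0.30, a_WD = 72/720 = 0.10
  a_MW = 30/600 = 0.05, a_DW = 60/600 = 0.10, a_WW = 120/600 = 0.20
I − A =
  [   0.85    -0.35    -0.05]
  [  -0.45     0.70    -0.10]
  [  -0.15    -0.10     0.80]
Cofactors of I−A, C_ij = (−1)^(i+j)·(minor ij) (rows/columns in the sector order above):
  C_11 = (0.70)(0.80) − (-0.10)(-0.10) = 0.5500
  C_12 = −[(-0.45)(0.80) − (-0.10)(-0.15)] = 0.3750
  C_13 = (-0.45)(-0.10) − (0.70)(-0.15) = 0.1500
  C_21 = −[(-0.35)(0.80) − (-0.05)(-0.10)] = 0.2850
  C_22 = (0.85)(0.80) − (-0.05)(-0.15) = 0.6725
  C_23 = −[(0.85)(-0.10) − (-0.35)(-0.15)] = 0.1375
  C_31 = (-0.35)(-0.10) − (-0.05)(0.70) = 0.0700
  C_32 = −[(0.85)(-0.10) − (-0.05)(-0.45)] = 0.1075
  C_33 = (0.85)(0.70) − (-0.35)(-0.45) = 0.4375
det(I−A) = Σ_j (I−A)_1j·C_1j = (0.85)(0.5500) + (-0.35)(0.3750) + (-0.05)(0.1500) = 0.32875
adj(I−A) = Cᵀ =
  [ 0.5500   0.2850   0.0700]
  [ 0.3750   0.6725   0.1075]
  [ 0.1500   0.1375   0.4375]
(I − A)⁻¹ = adj(I−A) / det(I−A) ≈
  [   1.6730     0.8669     0.2129]
  [   1.1407     2.0456     0.3270]
  [   0.4563     0.4183     1.3308]
x = (I − A)⁻¹ d = adj(I−A)·d / det(I−A), with det(I−A) = 0.32875:
  x_M = (0.5500·150 + 0.2850·135 + 0.0700·40) / 0.32875 = 123.775 / 0.32875 ≈ 376.50
  x_D = (0.3750·150 + 0.6725·135 + 0.1075·40) / 0.32875 = 151.3375 / 0.32875 ≈ 460.34
  x_W = (0.1500·150 + 0.1375·135 + 0.4375·40) / 0.32875 = 58.5625 / 0.32875 ≈ 178.14

x_M = 376.50, x_D = 460.34, x_W = 178.14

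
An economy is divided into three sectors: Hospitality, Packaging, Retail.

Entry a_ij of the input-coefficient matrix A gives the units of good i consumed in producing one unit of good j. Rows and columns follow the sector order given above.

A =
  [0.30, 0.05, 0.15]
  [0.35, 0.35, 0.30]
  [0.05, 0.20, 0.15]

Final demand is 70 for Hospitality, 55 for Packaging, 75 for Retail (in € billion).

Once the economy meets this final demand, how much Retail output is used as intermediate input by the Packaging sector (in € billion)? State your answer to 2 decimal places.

I − A =
  [   0.70    -0.05    -0.15]
  [  -0.35     0.65    -0.30]
  [  -0.05    -0.20     0.85]
Cofactors of I−A, C_ij = (−1)^(i+j)·(minor ij) (rows/columns in the sector order above):
  C_11 = (0.65)(0.85) − (-0.30)(-0.20) = 0.4925
  C_12 = −[(-0.35)(0.85) − (-0.30)(-0.05)] = 0.3125
  C_13 = (-0.35)(-0.20) − (0.65)(-0.05) = 0.1025
  C_21 = −[(-0.05)(0.85) − (-0.15)(-0.20)] = 0.0725
  C_22 = (0.70)(0.85) − (-0.15)(-0.05) = 0.5875
  C_23 = −[(0.70)(-0.20) − (-0.05)(-0.05)] = 0.1425
  C_31 = (-0.05)(-0.30) − (-0.15)(0.65) = 0.1125
  C_32 = −[(0.70)(-0.30) − (-0.15)(-0.35)] = 0.2625
  C_33 = (0.70)(0.65) − (-0.05)(-0.35) = 0.4375
det(I−A) = Σ_j (I−A)_1j·C_1j = (0.70)(0.4925) + (-0.05)(0.3125) + (-0.15)(0.1025) = 0.31375
adj(I−A) = Cᵀ =
  [ 0.4925   0.0725   0.1125]
  [ 0.3125   0.5875   0.2625]
  [ 0.1025   0.1425   0.4375]
(I − A)⁻¹ = adj(I−A) / det(I−A) ≈
  [   1.5697     0.2311     0.3586]
  [   0.9960     1.8725     0.8367]
  [   0.3267     0.4542     1.3944]
First solve x = (I − A)⁻¹ d = adj(I−A)·d / det(I−A); in particular x_P = (0.3125·70 + 0.5875·55 + 0.2625·75) / 0.31375 = 73.875 / 0.31375 ≈ 235.4582.
Intermediate flow from R to P: z_RP = a_RP · x_P = 0.20 × 73.875 / 0.31375 = 14.775 / 0.31375 ≈ 47.09.

z_RP = 47.09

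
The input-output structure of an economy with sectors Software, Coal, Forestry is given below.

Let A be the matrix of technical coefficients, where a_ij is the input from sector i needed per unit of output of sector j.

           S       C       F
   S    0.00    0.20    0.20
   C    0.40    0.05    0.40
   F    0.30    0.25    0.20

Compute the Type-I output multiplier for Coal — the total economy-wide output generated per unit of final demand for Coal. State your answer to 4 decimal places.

m_C = 2.5455

I − A =
  [   1.00    -0.20    -0.20]
  [  -0.40     0.95    -0.40]
  [  -0.30    -0.25     0.80]
Cofactors of I−A, C_ij = (−1)^(i+j)·(minor ij) (rows/columns in the sector order above):
  C_11 = (0.95)(0.80) − (-0.40)(-0.25) = 0.6600
  C_12 = −[(-0.40)(0.80) − (-0.40)(-0.30)] = 0.4400
  C_13 = (-0.40)(-0.25) − (0.95)(-0.30) = 0.3850
  C_21 = −[(-0.20)(0.80) − (-0.20)(-0.25)] = 0.2100
  C_22 = (1.00)(0.80) − (-0.20)(-0.30) = 0.7400
  C_23 = −[(1.00)(-0.25) − (-0.20)(-0.30)] = 0.3100
  C_31 = (-0.20)(-0.40) − (-0.20)(0.95) = 0.2700
  C_32 = −[(1.00)(-0.40) − (-0.20)(-0.40)] = 0.4800
  C_33 = (1.00)(0.95) − (-0.20)(-0.40) = 0.8700
det(I−A) = Σ_j (I−A)_1j·C_1j = (1.00)(0.6600) + (-0.20)(0.4400) + (-0.20)(0.3850) = 0.4950
adj(I−A) = Cᵀ =
  [ 0.6600   0.2100   0.2700]
  [ 0.4400   0.7400   0.4800]
  [ 0.3850   0.3100   0.8700]
(I − A)⁻¹ = adj(I−A) / det(I−A) ≈
  [   1.33333     0.42424     0.54545]
  [   0.88889     1.49495     0.96970]
  [   0.77778     0.62626     1.75758]
The output multiplier for sector j is the column-j sum of the Leontief inverse (I − A)⁻¹ = adj(I−A) / det(I−A).
Column C of adj(I−A): (0.2100, 0.7400, 0.3100); det(I−A) = 0.4950.
m_C = (0.2100 + 0.7400 + 0.3100) / 0.4950 = 1.26 / 0.4950 ≈ 2.5455.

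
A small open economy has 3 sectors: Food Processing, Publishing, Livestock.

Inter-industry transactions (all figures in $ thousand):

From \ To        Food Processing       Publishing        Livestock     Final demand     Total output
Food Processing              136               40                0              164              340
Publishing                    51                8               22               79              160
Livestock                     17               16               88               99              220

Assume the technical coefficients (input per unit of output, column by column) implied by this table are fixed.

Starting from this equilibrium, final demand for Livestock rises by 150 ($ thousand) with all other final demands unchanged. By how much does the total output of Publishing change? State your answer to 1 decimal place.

Δx_P = 28.8

Technical coefficients a_ij = z_ij / X_j:
  a_FF = 136/340 = 0.40, a_PF = 51/340 = 0.15, a_LF = 17/340 = 0.05
  a_FP = 40/160 = 0.25, a_PP = 8/160 = 0.05, a_LP = 16/160 = 0.10
  a_FL = 0/220 = 0.00, a_PL = 22/220 = 0.10, a_LL = 88/220 = 0.40
I − A =
  [   0.60    -0.25     0.00]
  [  -0.15     0.95    -0.10]
  [  -0.05    -0.10     0.60]
Cofactors of I−A, C_ij = (−1)^(i+j)·(minor ij) (rows/columns in the sector order above):
  C_11 = (0.95)(0.60) − (-0.10)(-0.10) = 0.5600
  C_12 = −[(-0.15)(0.60) − (-0.10)(-0.05)] = 0.0950
  C_13 = (-0.15)(-0.10) − (0.95)(-0.05) = 0.0625
  C_21 = −[(-0.25)(0.60) − (0.00)(-0.10)] = 0.1500
  C_22 = (0.60)(0.60) − (0.00)(-0.05) = 0.3600
  C_23 = −[(0.60)(-0.10) − (-0.25)(-0.05)] = 0.0725
  C_31 = (-0.25)(-0.10) − (0.00)(0.95) = 0.0250
  C_32 = −[(0.60)(-0.10) − (0.00)(-0.15)] = 0.0600
  C_33 = (0.60)(0.95) − (-0.25)(-0.15) = 0.5325
det(I−A) = Σ_j (I−A)_1j·C_1j = (0.60)(0.5600) + (-0.25)(0.0950) + (0.00)(0.0625) = 0.31225
adj(I−A) = Cᵀ =
  [ 0.5600   0.1500   0.0250]
  [ 0.0950   0.3600   0.0600]
  [ 0.0625   0.0725   0.5325]
(I − A)⁻¹ = adj(I−A) / det(I−A) ≈
  [   1.7934     0.4804     0.0801]
  [   0.3042     1.1529     0.1922]
  [   0.2002     0.2322     1.7054]
Δx = (I − A)⁻¹ Δd with Δd having +150 in the Livestock component and 0 elsewhere.
So Δx_P = L_PL · (+150), where L_PL = adj(I−A)_PL / det(I−A) = 0.0600 / 0.31225.
Δx_P = 0.0600 × (+150) / 0.31225 = 9.00 / 0.31225 ≈ 28.8.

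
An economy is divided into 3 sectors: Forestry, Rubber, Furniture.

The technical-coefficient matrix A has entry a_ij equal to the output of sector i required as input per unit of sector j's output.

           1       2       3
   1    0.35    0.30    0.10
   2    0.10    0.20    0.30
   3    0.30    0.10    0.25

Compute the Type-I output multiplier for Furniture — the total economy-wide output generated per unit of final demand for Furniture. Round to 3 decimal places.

I − A =
  [   0.65    -0.30    -0.10]
  [  -0.10     0.80    -0.30]
  [  -0.30    -0.10     0.75]
Cofactors of I−A, C_ij = (−1)^(i+j)·(minor ij) (rows/columns in the sector order above):
  C_11 = (0.80)(0.75) − (-0.30)(-0.10) = 0.5700
  C_12 = −[(-0.10)(0.75) − (-0.30)(-0.30)] = 0.1650
  C_13 = (-0.10)(-0.10) − (0.80)(-0.30) = 0.2500
  C_21 = −[(-0.30)(0.75) − (-0.10)(-0.10)] = 0.2350
  C_22 = (0.65)(0.75) − (-0.10)(-0.30) = 0.4575
  C_23 = −[(0.65)(-0.10) − (-0.30)(-0.30)] = 0.1550
  C_31 = (-0.30)(-0.30) − (-0.10)(0.80) = 0.1700
  C_32 = −[(0.65)(-0.30) − (-0.10)(-0.10)] = 0.2050
  C_33 = (0.65)(0.80) − (-0.30)(-0.10) = 0.4900
det(I−A) = Σ_j (I−A)_1j·C_1j = (0.65)(0.5700) + (-0.30)(0.1650) + (-0.10)(0.2500) = 0.2960
adj(I−A) = Cᵀ =
  [ 0.5700   0.2350   0.1700]
  [ 0.1650   0.4575   0.2050]
  [ 0.2500   0.1550   0.4900]
(I − A)⁻¹ = adj(I−A) / det(I−A) ≈
  [   1.9257     0.7939     0.5743]
  [   0.5574     1.5456     0.6926]
  [   0.8446     0.5236     1.6554]
The output multiplier for sector j is the column-j sum of the Leontief inverse (I − A)⁻¹ = adj(I−A) / det(I−A).
Column 3 of adj(I−A): (0.1700, 0.2050, 0.4900); det(I−A) = 0.2960.
m_3 = (0.1700 + 0.2050 + 0.4900) / 0.2960 = 0.865 / 0.2960 ≈ 2.922.

m_3 = 2.922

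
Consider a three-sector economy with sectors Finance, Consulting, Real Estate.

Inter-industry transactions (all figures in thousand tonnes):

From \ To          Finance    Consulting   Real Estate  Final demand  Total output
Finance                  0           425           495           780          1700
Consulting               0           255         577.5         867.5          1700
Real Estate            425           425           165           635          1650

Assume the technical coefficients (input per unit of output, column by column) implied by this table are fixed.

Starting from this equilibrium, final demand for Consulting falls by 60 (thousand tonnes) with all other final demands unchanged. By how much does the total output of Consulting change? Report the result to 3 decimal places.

Technical coefficients a_ij = z_ij / X_j:
  a_FF = 0/1700 = 0.00, a_CF = 0/1700 = 0.00, a_RF = 425/1700 = 0.25
  a_FC = 425/1700 = 0.25, a_CC = 255/1700 = 0.15, a_RC = 425/1700 = 0.25
  a_FR = 495/1650 = 0.30, a_CR = 577.5/1650 = 0.35, a_RR = 165/1650 = 0.10
I − A =
  [   1.00    -0.25    -0.30]
  [   0.00     0.85    -0.35]
  [  -0.25    -0.25     0.90]
Cofactors of I−A, C_ij = (−1)^(i+j)·(minor ij) (rows/columns in the sector order above):
  C_11 = (0.85)(0.90) − (-0.35)(-0.25) = 0.6775
  C_12 = −[(0.00)(0.90) − (-0.35)(-0.25)] = 0.0875
  C_13 = (0.00)(-0.25) − (0.85)(-0.25) = 0.2125
  C_21 = −[(-0.25)(0.90) − (-0.30)(-0.25)] = 0.3000
  C_22 = (1.00)(0.90) − (-0.30)(-0.25) = 0.8250
  C_23 = −[(1.00)(-0.25) − (-0.25)(-0.25)] = 0.3125
  C_31 = (-0.25)(-0.35) − (-0.30)(0.85) = 0.3425
  C_32 = −[(1.00)(-0.35) − (-0.30)(0.00)] = 0.3500
  C_33 = (1.00)(0.85) − (-0.25)(0.00) = 0.8500
det(I−A) = Σ_j (I−A)_1j·C_1j = (1.00)(0.6775) + (-0.25)(0.0875) + (-0.30)(0.2125) = 0.591875
adj(I−A) = Cᵀ =
  [ 0.6775   0.3000   0.3425]
  [ 0.0875   0.8250   0.3500]
  [ 0.2125   0.3125   0.8500]
(I − A)⁻¹ = adj(I−A) / det(I−A) ≈
  [   1.1447     0.5069     0.5787]
  [   0.1478     1.3939     0.5913]
  [   0.3590     0.5280     1.4361]
Δx = (I − A)⁻¹ Δd with Δd having -60 in the Consulting component and 0 elsewhere.
So Δx_C = L_CC · (-60), where L_CC = adj(I−A)_CC / det(I−A) = 0.8250 / 0.591875.
Δx_C = 0.8250 × (-60) / 0.591875 = -49.50 / 0.591875 ≈ -83.633.

Δx_C = -83.633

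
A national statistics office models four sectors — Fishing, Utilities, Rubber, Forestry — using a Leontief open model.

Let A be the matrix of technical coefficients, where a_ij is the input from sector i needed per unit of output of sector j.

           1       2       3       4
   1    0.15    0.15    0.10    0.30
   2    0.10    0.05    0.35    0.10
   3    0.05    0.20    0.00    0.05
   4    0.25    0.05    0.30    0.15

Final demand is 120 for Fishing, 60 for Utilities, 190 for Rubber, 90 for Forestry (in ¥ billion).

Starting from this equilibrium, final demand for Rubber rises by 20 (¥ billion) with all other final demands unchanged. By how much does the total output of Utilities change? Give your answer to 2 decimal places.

Δx_2 = 10.61

I − A =
  [   0.85    -0.15    -0.10    -0.30]
  [  -0.10     0.95    -0.35    -0.10]
  [  -0.05    -0.20     1.00    -0.05]
  [  -0.25    -0.05    -0.30     0.85]
Compute the cofactors C_ij = (−1)^(i+j)·(3×3 minor ij) of I−A; the adjugate is their transpose:
adj(I−A) = Cᵀ =
  [ 0.721875   0.175500   0.220125   0.288375]
  [ 0.129250   0.624750   0.272125   0.135125]
  [ 0.074250   0.140625   0.592875   0.077625]
  [ 0.246125   0.138000   0.290000   0.723625]
det(I−A) = Σ_j (I−A)_1j·C_1j = (0.85)(0.721875) + (-0.15)(0.129250) + (-0.10)(0.074250) + (-0.30)(0.246125) = 0.51294375
(I − A)⁻¹ = adj(I−A) / det(I−A) ≈
  [   1.4073     0.3421     0.4291     0.5622]
  [   0.2520     1.2180     0.5305     0.2634]
  [   0.1448     0.2742     1.1558     0.1513]
  [   0.4798     0.2690     0.5654     1.4107]
Δx = (I − A)⁻¹ Δd with Δd having +20 in the Rubber component and 0 elsewhere.
So Δx_2 = L_23 · (+20), where L_23 = adj(I−A)_23 / det(I−A) = 0.272125 / 0.51294375.
Δx_2 = 0.272125 × (+20) / 0.51294375 = 5.4425 / 0.51294375 ≈ 10.61.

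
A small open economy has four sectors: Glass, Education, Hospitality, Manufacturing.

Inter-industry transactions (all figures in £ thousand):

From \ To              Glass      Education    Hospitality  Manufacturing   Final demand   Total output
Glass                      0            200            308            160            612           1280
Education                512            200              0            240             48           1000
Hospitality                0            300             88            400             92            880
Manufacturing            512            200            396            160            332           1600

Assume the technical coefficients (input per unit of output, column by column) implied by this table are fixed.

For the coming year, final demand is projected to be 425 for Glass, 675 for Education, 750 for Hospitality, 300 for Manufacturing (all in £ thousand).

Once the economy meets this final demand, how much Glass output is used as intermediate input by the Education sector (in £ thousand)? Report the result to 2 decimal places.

Technical coefficients a_ij = z_ij / X_j:
  a_11 = 0/1280 = 0.00, a_21 = 512/1280 = 0.40, a_31 = 0/1280 = 0.00, a_41 = 512/1280 = 0.40
  a_12 = 200/1000 = 0.20, a_22 = 200/1000 = 0.20, a_32 = 300/1000 = 0.30, a_42 = 200/1000 = 0.20
  a_13 = 308/880 = 0.35, a_23 = 0/880 = 0.00, a_33 = 88/880 = 0.10, a_43 = 396/880 = 0.45
  a_14 = 160/1600 = 0.10, a_24 = 240/1600 = 0.15, a_34 = 400/1600 = 0.25, a_44 = 160/1600 = 0.10
I − A =
  [   1.00    -0.20    -0.35    -0.10]
  [  -0.40     0.80     0.00    -0.15]
  [   0.00    -0.30     0.90    -0.25]
  [  -0.40    -0.20    -0.45     0.90]
Compute the cofactors C_ij = (−1)^(i+j)·(3×3 minor ij) of I−A; the adjugate is their transpose:
adj(I−A) = Cᵀ =
  [ 0.51075   0.28300   0.29100   0.18475]
  [ 0.33300   0.62650   0.23250   0.20600]
  [ 0.22600   0.32800   0.56600   0.23700]
  [ 0.41400   0.42900   0.46400   0.60600]
det(I−A) = Σ_j (I−A)_1j·C_1j = (1.00)(0.51075) + (-0.20)(0.33300) + (-0.35)(0.22600) + (-0.10)(0.41400) = 0.32365
(I − A)⁻¹ = adj(I−A) / det(I−A) ≈
  [   1.5781     0.8744     0.8991     0.5708]
  [   1.0289     1.9357     0.7184     0.6365]
  [   0.6983     1.0134     1.7488     0.7323]
  [   1.2792     1.3255     1.4336     1.8724]
First solve x = (I − A)⁻¹ d = adj(I−A)·d / det(I−A); in particular x_2 = (0.33300·425 + 0.62650·675 + 0.23250·750 + 0.20600·300) / 0.32365 = 800.5875 / 0.32365 ≈ 2473.6212.
Intermediate flow from 1 to 2: z_12 = a_12 · x_2 = 0.20 × 800.5875 / 0.32365 = 160.1175 / 0.32365 ≈ 494.72.

z_12 = 494.72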